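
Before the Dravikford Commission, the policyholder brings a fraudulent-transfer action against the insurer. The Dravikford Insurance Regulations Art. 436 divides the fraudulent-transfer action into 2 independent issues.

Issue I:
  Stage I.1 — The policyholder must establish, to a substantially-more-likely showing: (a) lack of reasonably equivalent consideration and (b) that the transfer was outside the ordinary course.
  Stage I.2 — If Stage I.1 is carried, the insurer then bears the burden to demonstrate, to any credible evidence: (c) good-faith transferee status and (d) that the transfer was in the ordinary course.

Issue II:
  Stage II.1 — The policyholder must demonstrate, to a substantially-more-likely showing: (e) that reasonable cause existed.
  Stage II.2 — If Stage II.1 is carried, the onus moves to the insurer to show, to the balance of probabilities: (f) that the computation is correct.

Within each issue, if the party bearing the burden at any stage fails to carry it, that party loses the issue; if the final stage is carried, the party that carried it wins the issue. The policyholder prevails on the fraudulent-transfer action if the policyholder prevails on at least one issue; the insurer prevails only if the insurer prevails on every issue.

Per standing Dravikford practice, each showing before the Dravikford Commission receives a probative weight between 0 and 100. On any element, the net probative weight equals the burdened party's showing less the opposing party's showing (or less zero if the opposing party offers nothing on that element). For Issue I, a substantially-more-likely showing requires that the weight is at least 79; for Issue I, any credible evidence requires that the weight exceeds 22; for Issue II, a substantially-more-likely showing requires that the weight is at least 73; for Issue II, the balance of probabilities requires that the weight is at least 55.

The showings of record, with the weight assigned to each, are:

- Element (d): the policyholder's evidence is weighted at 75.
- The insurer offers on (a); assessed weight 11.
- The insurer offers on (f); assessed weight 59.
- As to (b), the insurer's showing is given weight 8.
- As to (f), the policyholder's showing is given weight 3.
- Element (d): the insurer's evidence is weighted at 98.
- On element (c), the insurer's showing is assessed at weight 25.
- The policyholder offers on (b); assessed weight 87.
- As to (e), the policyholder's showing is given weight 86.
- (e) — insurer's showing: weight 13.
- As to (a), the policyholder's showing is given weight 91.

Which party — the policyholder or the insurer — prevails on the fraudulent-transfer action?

— Issue I —
Stage I.1 (policyholder, a substantially-more-likely showing, weight is at least 79): (a) net 91−11=80 ≥ 79 — meets; (b) net 87−8=79 ≥ 79 — meets.
  The policyholder carries Stage I.1; the insurer now bears the burden.
Stage I.2 (insurer, any credible evidence, weight exceeds 22): (c) 25 > 22 — meets; (d) net 98−75=23 > 22 — meets.
  Stage I.2 carried; the final stage is satisfied.
With every stage satisfied, the insurer prevails on this issue.
— Issue II —
At Stage II.1 the policyholder must meet a substantially-more-likely showing (weight is at least 73): on (e) the weight is 86 less the opposing 13 gives net 73, ≥ 73, so (e) meets the standard.
  The policyholder carries Stage II.1; the insurer now bears the burden.
At Stage II.2 the insurer must meet the balance of probabilities (weight is at least 55): on (f) the weight is 59 less the opposing 3 gives net 56, ≥ 55, so (f) meets the standard.
  Stage II.2 carried; the final stage is satisfied.
With every stage satisfied, the insurer prevails on this issue.
Per-issue: Issue I → insurer; Issue II → insurer. The policyholder must prevail on at least one issue; overall, the insurer prevails.

insurer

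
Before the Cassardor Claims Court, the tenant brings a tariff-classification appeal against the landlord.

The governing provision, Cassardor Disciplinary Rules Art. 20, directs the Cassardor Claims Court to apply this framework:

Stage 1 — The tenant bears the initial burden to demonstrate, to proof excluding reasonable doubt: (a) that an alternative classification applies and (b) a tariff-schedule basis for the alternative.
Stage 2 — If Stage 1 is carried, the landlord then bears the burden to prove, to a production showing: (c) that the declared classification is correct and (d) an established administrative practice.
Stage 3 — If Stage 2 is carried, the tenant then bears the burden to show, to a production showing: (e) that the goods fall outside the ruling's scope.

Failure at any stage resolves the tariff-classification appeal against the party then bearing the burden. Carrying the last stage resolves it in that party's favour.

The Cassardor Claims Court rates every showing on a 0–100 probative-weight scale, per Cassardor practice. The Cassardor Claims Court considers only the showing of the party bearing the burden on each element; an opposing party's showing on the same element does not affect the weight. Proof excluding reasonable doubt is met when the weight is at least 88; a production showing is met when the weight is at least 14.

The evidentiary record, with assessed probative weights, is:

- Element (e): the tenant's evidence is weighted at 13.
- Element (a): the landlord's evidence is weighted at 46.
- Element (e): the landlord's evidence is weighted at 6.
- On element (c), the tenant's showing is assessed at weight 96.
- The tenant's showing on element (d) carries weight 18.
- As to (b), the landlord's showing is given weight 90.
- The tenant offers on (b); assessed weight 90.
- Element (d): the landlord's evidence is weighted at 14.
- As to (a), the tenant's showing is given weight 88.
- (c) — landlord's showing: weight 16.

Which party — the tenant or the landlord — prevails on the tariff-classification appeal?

landlord

At Stage 1 the tenant must meet proof excluding reasonable doubt (weight is at least 88): on (a) the weight is 88 (the landlord's 46 is given no effect), which does reach 88, so (a) meets the standard; on (b) the weight is 90 (the landlord's 90 is given no effect), ≥ 88, so (b) meets the standard.
  Stage 1 carried; the burden shifts to the landlord.
At Stage 2 the landlord must meet a production showing (weight is at least 14): on (c) the weight is 16 (the tenant's 96 is given no effect), ≥ 14, so (c) meets the standard; on (d) the weight is 14 (the tenant's 18 is given no effect), ≥ 14, so (d) meets the standard.
  All elements met. The burden passes to the tenant.
At Stage 3 the tenant must meet a production showing (weight is at least 14): on (e) the weight is 13 (the landlord's 6 is given no effect), which does not reach 14, so (e) does not meet the standard.
  The tenant does not carry Stage 3.
The analysis ends at Stage 3; the landlord prevails.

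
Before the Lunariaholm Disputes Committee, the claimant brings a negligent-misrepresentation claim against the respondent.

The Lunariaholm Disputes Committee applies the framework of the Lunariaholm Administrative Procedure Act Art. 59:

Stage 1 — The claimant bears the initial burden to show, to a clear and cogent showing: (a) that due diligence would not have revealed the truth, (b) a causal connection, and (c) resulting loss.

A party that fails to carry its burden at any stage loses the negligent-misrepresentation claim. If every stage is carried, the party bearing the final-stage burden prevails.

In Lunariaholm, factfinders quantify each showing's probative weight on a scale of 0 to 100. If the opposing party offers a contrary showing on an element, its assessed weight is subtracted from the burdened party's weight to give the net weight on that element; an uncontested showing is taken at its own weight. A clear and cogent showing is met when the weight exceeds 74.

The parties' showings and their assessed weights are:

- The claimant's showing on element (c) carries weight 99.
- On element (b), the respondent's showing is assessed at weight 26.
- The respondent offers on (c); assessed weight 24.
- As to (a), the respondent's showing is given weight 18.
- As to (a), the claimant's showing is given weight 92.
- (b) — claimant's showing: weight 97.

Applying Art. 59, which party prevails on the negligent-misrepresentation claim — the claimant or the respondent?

Stage 1 — burden on claimant; standard: a clear and cogent showing (weight exceeds 74).
    (a): 92 − 18 = 74 ≤ 74 [not met]
    (b): 97 − 26 = 71 ≤ 74 [not met]
    (c): 99 − 24 = 75 > 74 [met]
  The claimant does not carry Stage 1.
So the respondent prevails.

respondent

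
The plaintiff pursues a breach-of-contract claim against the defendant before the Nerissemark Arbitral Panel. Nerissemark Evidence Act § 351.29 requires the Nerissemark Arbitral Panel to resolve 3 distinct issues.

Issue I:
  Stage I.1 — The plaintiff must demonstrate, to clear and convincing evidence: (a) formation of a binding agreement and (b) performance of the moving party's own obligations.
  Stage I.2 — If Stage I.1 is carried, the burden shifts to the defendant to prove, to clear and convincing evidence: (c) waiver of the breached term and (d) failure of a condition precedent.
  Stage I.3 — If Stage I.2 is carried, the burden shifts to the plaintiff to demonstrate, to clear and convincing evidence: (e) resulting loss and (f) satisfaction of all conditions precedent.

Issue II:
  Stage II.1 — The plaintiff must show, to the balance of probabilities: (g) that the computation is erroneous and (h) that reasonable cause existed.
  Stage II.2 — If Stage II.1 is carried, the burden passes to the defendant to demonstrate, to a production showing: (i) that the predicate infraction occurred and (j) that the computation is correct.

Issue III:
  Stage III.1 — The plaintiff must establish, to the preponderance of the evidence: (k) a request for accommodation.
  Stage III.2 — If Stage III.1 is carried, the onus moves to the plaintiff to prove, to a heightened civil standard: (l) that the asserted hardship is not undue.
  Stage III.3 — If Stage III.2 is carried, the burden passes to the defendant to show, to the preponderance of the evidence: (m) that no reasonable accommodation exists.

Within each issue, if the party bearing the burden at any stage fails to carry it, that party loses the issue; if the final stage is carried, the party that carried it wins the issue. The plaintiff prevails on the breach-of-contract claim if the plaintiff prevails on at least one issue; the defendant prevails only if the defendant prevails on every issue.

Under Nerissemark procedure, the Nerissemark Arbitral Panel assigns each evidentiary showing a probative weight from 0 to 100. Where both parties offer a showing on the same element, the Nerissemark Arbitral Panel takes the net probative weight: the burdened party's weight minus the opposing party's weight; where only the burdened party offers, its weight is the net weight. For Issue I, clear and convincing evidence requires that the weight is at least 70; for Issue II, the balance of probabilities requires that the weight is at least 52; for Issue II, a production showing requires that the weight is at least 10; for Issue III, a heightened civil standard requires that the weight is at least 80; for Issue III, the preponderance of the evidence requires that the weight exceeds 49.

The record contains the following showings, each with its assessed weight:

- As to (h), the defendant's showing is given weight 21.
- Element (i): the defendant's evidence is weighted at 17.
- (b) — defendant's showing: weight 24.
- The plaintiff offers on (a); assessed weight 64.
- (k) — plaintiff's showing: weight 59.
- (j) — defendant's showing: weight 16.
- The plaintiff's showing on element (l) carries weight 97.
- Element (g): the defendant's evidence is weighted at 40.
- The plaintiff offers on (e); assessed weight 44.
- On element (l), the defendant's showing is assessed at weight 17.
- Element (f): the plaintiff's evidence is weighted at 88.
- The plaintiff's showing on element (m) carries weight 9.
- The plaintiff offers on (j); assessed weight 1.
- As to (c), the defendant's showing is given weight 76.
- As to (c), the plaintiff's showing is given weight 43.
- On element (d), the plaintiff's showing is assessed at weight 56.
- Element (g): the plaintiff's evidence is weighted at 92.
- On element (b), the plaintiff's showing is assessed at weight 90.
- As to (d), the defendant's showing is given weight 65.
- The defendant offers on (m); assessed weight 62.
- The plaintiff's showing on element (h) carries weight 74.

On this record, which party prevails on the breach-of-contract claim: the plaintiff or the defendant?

— Issue I —
Stage I.1 — burden on plaintiff; standard: clear and convincing evidence (weight is at least 70).
    (a): 64 < 70 [not met]
    (b): 90 − 24 = 66 < 70 [not met]
  Not every element is met, so the plaintiff fails to carry Stage I.1.
So the defendant prevails on this issue.
— Issue II —
Stage II.1 (plaintiff, the balance of probabilities, weight is at least 52): (g) net 92−40=52 ≥ 52 — meets; (h) net 74−21=53 ≥ 52 — meets.
  All elements met. The burden passes to the defendant.
Stage II.2 (defendant, a production showing, weight is at least 10): (i) 17 ≥ 10 — meets; (j) net 16−1=15 ≥ 10 — meets.
  All elements met at the final stage.
Every stage carried; the defendant prevails on this issue.
— Issue III —
Stage III.1 — burden on plaintiff; standard: the preponderance of the evidence (weight exceeds 49).
    (k): 59 > 49 [met]
  Stage III.1 carried; the burden remains with the plaintiff.
Stage III.2 — burden on plaintiff; standard: a heightened civil standard (weight is at least 80).
    (l): 97 − 17 = 80 ≥ 80 [met]
  Stage III.2 is satisfied; the onus moves to the defendant.
Stage III.3 — burden on defendant; standard: the preponderance of the evidence (weight exceeds 49).
    (m): 62 − 9 = 53 > 49 [met]
  All elements met at the final stage.
With every stage satisfied, the defendant prevails on this issue.
Per-issue: Issue I → defendant; Issue II → defendant; Issue III → defendant. The plaintiff must prevail on at least one issue; overall, the defendant prevails.

defendant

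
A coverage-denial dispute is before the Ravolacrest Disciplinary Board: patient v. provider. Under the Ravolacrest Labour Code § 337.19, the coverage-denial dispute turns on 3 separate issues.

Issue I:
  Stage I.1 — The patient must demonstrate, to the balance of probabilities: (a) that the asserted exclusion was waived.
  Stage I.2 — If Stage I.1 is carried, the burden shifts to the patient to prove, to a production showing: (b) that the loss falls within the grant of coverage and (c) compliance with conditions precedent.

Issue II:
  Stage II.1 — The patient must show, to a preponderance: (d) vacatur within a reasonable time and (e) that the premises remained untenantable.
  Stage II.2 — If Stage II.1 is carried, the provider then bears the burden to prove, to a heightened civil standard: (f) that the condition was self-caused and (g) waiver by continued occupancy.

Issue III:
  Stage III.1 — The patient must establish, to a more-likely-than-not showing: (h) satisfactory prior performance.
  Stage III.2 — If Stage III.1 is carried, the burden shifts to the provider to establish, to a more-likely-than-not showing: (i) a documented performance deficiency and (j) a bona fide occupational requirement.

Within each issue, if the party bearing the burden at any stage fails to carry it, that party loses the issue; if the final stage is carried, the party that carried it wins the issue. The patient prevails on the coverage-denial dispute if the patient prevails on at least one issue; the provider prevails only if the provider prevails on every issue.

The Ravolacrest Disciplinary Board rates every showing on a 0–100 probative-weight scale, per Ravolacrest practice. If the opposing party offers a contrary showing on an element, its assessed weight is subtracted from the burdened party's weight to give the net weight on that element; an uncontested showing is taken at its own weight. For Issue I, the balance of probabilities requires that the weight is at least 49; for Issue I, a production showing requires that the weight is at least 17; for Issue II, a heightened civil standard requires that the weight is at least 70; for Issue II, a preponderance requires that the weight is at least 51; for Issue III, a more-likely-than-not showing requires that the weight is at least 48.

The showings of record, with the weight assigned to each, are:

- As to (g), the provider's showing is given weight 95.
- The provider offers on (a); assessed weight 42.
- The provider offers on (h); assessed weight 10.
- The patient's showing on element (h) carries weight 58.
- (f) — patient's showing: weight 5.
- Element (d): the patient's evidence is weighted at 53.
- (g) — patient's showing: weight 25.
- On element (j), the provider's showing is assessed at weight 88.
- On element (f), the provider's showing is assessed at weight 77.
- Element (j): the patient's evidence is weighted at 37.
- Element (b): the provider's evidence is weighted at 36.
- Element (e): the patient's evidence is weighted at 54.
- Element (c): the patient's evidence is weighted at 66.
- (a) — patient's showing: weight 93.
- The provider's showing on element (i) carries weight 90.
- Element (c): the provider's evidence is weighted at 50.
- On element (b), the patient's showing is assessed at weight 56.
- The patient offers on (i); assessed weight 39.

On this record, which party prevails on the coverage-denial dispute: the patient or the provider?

provider

— Issue I —
At Stage I.1 the patient must meet the balance of probabilities (weight is at least 49): on (a) the weight is 93 less the opposing 42 gives net 51, ≥ 49, so (a) meets the standard.
  All elements met. The patient retains the burden for Stage I.2.
At Stage I.2 the patient must meet a production showing (weight is at least 17): on (b) the weight is 56 less the opposing 36 gives net 20, ≥ 17, so (b) meets the standard; on (c) the weight is 66 less the opposing 50 gives net 16, < 17, so (c) does not meet the standard.
  The patient does not carry Stage I.2.
So the provider prevails on this issue.
— Issue II —
At Stage II.1 the patient must meet a preponderance (weight is at least 51): on (d) the weight is 53, ≥ 51, so (d) meets the standard; on (e) the weight is 54, ≥ 51, so (e) meets the standard.
  Stage II.1 carried; the burden shifts to the provider.
At Stage II.2 the provider must meet a heightened civil standard (weight is at least 70): on (f) the weight is 77 less the opposing 5 gives net 72, which does reach 70, so (f) meets the standard; on (g) the weight is 95 less the opposing 25 gives net 70, ≥ 70, so (g) meets the standard.
  All elements met at the final stage.
All stages carried — the provider prevails on this issue.
— Issue III —
Stage III.1 (patient, a more-likely-than-not showing, weight is at least 48): (h) net 58−10=48 ≥ 48 — meets.
  Stage III.1 carried; the burden shifts to the provider.
Stage III.2 (provider, a more-likely-than-not showing, weight is at least 48): (i) net 90−39=51 ≥ 48 — meets; (j) net 88−37=51 ≥ 48 — meets.
  All elements met at the final stage.
Every stage carried; the provider prevails on this issue.
Per-issue: Issue I → provider; Issue II → provider; Issue III → provider. The patient must prevail on at least one issue; overall, the provider prevails.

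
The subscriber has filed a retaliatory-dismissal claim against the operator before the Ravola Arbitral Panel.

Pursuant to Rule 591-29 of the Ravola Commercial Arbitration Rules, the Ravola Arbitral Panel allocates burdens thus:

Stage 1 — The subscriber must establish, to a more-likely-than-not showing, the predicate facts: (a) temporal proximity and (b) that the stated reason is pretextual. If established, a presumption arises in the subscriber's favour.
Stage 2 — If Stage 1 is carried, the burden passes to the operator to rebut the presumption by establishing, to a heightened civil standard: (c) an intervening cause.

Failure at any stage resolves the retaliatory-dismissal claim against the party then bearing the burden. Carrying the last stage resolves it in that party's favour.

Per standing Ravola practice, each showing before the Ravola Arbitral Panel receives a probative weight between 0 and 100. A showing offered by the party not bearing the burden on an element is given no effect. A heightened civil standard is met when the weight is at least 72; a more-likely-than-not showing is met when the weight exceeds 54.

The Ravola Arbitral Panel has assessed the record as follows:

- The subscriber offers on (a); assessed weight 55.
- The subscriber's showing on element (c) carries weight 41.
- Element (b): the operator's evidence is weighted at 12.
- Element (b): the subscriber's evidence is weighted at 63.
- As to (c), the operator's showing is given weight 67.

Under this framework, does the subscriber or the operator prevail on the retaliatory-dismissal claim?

Stage 1 — burden on subscriber; standard: a more-likely-than-not showing (weight exceeds 54).
    (a): 55 > 54 [met]
    (b): 63 (operator's 12 disregarded) > 54 [met]
  Stage 1 is satisfied; the onus moves to the operator.
Stage 2 — burden on operator; standard: a heightened civil standard (weight is at least 72).
    (c): 67 (subscriber's 41 disregarded) < 72 [not met]
  Stage 2 not carried; the operator fails its burden.
So the subscriber prevails.

subscriber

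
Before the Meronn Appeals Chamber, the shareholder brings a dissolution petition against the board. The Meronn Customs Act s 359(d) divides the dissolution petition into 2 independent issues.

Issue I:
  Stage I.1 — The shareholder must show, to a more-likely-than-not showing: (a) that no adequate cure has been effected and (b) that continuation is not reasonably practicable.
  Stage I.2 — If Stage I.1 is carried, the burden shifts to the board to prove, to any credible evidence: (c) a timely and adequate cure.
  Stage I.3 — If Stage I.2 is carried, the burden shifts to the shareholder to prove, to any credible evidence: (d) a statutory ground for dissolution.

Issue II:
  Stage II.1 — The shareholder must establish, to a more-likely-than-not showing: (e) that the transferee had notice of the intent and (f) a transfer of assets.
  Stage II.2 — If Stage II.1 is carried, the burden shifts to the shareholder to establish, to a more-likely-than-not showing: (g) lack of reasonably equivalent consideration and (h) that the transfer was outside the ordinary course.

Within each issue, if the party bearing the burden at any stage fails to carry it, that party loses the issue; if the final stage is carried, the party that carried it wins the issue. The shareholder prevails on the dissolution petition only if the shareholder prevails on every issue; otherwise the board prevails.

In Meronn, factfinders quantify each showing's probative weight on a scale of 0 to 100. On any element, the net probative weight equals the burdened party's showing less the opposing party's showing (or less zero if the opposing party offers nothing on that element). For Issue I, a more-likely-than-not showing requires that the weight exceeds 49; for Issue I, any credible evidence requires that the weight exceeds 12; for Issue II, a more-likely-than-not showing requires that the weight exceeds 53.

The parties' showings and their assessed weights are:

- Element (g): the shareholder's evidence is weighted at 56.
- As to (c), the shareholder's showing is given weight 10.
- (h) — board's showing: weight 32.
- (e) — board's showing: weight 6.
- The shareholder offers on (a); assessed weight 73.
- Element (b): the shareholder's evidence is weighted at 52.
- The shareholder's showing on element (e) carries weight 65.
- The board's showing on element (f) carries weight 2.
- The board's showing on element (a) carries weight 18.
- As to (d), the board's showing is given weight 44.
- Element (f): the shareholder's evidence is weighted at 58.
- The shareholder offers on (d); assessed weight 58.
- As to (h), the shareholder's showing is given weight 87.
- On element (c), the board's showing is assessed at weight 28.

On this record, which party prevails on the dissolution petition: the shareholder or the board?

shareholder

— Issue I —
Stage I.1 (shareholder, a more-likely-than-not showing, weight exceeds 49): (a) net 73−18=55 > 49 — meets; (b) 52 > 49 — meets.
  Stage I.1 is satisfied; the onus moves to the board.
Stage I.2 (board, any credible evidence, weight exceeds 12): (c) net 28−10=18 > 12 — meets.
  The board carries Stage I.2; the shareholder now bears the burden.
Stage I.3 (shareholder, any credible evidence, weight exceeds 12): (d) net 58−44=14 > 12 — meets.
  The shareholder carries the last stage.
Every stage carried; the shareholder prevails on this issue.
— Issue II —
Stage II.1 — burden on shareholder; standard: a more-likely-than-not showing (weight exceeds 53).
    (e): 65 − 6 = 59 > 53 [met]
    (f): 58 − 2 = 56 > 53 [met]
  Stage II.1 carried; the burden remains with the shareholder.
Stage II.2 — burden on shareholder; standard: a more-likely-than-not showing (weight exceeds 53).
    (g): 56 > 53 [met]
    (h): 87 − 32 = 55 > 53 [met]
  All elements met at the final stage.
All stages carried — the shareholder prevails on this issue.
Per-issue: Issue I → shareholder; Issue II → shareholder. The shareholder must prevail on every issue; overall, the shareholder prevails.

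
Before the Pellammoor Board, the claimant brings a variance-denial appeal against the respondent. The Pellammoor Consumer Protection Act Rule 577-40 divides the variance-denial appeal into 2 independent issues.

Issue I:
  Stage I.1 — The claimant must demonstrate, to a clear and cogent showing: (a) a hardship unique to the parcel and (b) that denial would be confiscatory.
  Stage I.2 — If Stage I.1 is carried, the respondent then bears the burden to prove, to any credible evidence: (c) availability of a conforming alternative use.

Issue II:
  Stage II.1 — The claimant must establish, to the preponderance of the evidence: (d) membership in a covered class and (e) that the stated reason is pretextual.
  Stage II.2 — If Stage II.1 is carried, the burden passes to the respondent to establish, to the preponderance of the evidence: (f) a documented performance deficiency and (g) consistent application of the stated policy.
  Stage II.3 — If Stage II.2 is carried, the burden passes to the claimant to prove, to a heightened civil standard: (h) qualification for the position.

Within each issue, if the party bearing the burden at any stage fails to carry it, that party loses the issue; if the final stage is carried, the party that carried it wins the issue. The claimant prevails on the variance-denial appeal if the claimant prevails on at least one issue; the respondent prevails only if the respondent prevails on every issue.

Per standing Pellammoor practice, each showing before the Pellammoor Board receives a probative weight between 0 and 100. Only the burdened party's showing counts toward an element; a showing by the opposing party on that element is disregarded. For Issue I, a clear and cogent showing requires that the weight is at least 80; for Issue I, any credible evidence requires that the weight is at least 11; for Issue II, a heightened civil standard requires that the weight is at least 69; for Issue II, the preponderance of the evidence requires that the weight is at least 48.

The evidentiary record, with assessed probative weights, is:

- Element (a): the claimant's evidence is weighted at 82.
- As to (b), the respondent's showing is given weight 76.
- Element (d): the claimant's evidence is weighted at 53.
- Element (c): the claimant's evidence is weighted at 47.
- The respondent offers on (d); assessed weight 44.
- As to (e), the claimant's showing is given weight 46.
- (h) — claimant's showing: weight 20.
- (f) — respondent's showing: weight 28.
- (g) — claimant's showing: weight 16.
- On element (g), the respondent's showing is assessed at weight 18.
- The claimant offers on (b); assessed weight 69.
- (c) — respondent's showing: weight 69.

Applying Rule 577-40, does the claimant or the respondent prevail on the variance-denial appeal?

respondent

— Issue I —
At Stage I.1 the claimant must meet a clear and cogent showing (weight is at least 80): on (a) the weight is 82, ≥ 80, so (a) meets the standard; on (b) the weight is 69 (the respondent's 76 is given no effect), which does not reach 80, so (b) does not meet the standard.
  The claimant does not carry Stage I.1.
The respondent prevails on this issue.
— Issue II —
Stage II.1 — burden on claimant; standard: the preponderance of the evidence (weight is at least 48).
    (d): 53 (respondent's 44 disregarded) ≥ 48 [met]
    (e): 46 < 48 [not met]
  The claimant does not carry Stage II.1.
The respondent prevails on this issue.
Per-issue: Issue I → respondent; Issue II → respondent. The claimant must prevail on at least one issue; overall, the respondent prevails.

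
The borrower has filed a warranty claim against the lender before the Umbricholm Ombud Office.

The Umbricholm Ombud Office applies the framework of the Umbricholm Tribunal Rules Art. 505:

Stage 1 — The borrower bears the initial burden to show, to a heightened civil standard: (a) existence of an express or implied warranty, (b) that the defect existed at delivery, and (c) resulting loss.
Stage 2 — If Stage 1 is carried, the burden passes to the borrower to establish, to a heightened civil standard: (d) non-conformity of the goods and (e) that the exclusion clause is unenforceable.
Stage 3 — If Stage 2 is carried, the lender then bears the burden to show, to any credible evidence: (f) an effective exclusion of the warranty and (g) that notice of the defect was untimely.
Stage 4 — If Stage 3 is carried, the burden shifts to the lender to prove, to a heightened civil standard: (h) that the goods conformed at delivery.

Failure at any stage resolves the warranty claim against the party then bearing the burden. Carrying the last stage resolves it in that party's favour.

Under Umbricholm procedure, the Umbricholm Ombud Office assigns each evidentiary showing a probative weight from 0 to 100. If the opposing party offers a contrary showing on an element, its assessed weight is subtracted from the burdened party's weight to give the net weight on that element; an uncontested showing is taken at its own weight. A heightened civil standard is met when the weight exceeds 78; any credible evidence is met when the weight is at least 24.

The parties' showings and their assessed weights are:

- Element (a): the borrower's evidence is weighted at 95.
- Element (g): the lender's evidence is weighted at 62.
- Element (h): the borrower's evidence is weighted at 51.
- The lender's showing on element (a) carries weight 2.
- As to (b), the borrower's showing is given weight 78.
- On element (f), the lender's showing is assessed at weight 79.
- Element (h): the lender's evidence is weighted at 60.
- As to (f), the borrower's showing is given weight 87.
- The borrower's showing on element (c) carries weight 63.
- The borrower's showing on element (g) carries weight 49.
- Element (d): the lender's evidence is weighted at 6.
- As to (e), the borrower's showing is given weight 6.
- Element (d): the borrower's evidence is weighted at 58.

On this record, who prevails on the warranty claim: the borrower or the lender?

lender

At Stage 1 the borrower must meet a heightened civil standard (weight exceeds 78): on (a) the weight is 95 less the opposing 2 gives net 93, > 78, so (a) meets the standard; on (b) the weight is 78, which does not exceed 78, so (b) does not meet the standard; on (c) the weight is 63, which does not exceed 78, so (c) does not meet the standard.
  Not every element is met, so the borrower fails to carry Stage 1.
So the lender prevails.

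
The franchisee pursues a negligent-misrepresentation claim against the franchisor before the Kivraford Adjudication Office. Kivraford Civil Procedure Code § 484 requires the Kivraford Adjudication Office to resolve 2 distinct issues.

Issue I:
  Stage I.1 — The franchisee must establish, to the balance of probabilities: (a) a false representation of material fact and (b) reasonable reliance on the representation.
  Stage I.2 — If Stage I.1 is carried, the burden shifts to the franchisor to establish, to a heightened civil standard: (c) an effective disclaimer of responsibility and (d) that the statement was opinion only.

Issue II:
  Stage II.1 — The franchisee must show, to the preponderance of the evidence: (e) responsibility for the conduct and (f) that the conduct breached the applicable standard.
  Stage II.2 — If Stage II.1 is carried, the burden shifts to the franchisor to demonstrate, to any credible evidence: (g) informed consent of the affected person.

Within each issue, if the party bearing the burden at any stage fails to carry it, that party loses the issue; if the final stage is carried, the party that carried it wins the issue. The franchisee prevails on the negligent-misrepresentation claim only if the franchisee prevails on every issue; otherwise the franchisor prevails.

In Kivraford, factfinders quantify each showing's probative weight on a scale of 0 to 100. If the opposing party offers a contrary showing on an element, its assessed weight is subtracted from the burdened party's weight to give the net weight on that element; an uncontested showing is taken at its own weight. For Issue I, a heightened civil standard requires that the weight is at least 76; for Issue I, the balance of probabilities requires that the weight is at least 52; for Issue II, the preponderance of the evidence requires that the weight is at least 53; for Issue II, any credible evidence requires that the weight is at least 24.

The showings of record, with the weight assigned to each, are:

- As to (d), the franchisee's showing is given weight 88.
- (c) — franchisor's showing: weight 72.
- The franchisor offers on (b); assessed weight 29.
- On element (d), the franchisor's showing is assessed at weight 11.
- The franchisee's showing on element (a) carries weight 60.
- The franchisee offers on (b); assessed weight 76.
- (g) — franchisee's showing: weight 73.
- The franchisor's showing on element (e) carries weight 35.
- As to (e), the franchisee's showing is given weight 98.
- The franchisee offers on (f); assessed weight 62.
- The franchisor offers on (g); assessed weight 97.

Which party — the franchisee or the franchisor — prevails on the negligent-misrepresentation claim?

franchisor

— Issue I —
Stage I.1 — burden on franchisee; standard: the balance of probabilities (weight is at least 52).
    (a): 60 ≥ 52 [met]
    (b): 76 − 29 = 47 < 52 [not met]
  The franchisee does not carry Stage I.1.
The franchisor prevails on this issue.
— Issue II —
At Stage II.1 the franchisee must meet the preponderance of the evidence (weight is at least 53): on (e) the weight is 98 less the opposing 35 gives net 63, which does reach 53, so (e) meets the standard; on (f) the weight is 62, which does reach 53, so (f) meets the standard.
  The franchisee carries Stage II.1; the franchisor now bears the burden.
At Stage II.2 the franchisor must meet any credible evidence (weight is at least 24): on (g) the weight is 97 less the opposing 73 gives net 24, which does reach 24, so (g) meets the standard.
  Stage II.2 carried; the final stage is satisfied.
Every stage carried; the franchisor prevails on this issue.
Per-issue: Issue I → franchisor; Issue II → franchisor. The franchisee must prevail on every issue; overall, the franchisor prevails.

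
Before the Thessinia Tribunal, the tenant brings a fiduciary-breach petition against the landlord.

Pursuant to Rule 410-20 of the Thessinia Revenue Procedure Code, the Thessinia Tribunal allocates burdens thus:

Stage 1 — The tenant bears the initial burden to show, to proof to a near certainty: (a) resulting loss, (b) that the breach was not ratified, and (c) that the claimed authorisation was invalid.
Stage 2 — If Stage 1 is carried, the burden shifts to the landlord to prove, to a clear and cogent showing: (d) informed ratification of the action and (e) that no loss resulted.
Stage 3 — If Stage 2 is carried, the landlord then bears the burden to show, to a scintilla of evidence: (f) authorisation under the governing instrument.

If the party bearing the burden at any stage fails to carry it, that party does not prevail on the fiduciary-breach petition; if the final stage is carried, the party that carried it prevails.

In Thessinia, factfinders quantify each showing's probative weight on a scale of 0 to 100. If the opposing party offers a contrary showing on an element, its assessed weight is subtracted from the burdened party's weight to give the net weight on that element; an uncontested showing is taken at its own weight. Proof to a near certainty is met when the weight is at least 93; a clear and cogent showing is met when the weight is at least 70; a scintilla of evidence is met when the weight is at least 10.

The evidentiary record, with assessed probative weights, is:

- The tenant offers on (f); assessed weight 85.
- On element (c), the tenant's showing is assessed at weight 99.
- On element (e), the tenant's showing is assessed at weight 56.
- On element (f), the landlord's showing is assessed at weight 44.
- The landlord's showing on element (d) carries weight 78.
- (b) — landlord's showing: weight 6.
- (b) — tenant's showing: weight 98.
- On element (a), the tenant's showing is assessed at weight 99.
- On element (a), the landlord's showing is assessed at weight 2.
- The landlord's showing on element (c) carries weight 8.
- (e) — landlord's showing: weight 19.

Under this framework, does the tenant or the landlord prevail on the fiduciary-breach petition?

landlord

At Stage 1 the tenant must meet proof to a near certainty (weight is at least 93): on (a) the weight is 99 less the opposing 2 gives net 97, which does reach 93, so (a) meets the standard; on (b) the weight is 98 less the opposing 6 gives net 92, < 93, so (b) does not meet the standard; on (c) the weight is 99 less the opposing 8 gives net 91, which does not reach 93, so (c) does not meet the standard.
  The tenant does not carry Stage 1.
The analysis ends at Stage 1; the landlord prevails.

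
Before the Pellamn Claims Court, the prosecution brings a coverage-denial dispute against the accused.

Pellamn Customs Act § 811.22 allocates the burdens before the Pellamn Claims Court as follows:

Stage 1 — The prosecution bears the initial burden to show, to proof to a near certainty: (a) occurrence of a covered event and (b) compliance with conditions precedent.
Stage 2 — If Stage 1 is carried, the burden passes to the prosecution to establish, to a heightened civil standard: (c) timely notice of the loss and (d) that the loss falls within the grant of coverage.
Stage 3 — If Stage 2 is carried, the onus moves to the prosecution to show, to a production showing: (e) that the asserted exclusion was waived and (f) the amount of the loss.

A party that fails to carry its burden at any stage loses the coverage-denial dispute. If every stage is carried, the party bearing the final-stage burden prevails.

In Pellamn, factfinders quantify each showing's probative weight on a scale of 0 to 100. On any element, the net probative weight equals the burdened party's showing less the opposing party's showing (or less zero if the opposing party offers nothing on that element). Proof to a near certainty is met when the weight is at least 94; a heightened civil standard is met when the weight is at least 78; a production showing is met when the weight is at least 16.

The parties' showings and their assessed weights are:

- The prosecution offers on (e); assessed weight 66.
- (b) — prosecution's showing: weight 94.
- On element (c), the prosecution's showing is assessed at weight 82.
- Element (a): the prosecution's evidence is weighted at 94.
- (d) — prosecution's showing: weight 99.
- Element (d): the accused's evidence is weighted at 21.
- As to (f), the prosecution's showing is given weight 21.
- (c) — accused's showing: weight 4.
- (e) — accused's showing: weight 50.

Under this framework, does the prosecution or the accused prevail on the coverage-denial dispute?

prosecution

Stage 1 — burden on prosecution; standard: proof to a near certainty (weight is at least 94).
    (a): 94 ≥ 94 [met]
    (b): 94 ≥ 94 [met]
  Stage 1 carried; the burden remains with the prosecution.
Stage 2 — burden on prosecution; standard: a heightened civil standard (weight is at least 78).
    (c): 82 − 4 = 78 ≥ 78 [met]
    (d): 99 − 21 = 78 ≥ 78 [met]
  Stage 2 is satisfied; the prosecution continues to bear the burden.
Stage 3 — burden on prosecution; standard: a production showing (weight is at least 16).
    (e): 66 − 50 = 16 ≥ 16 [met]
    (f): 21 ≥ 16 [met]
  Stage 3 carried; the final stage is satisfied.
All stages carried — the prosecution prevails.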